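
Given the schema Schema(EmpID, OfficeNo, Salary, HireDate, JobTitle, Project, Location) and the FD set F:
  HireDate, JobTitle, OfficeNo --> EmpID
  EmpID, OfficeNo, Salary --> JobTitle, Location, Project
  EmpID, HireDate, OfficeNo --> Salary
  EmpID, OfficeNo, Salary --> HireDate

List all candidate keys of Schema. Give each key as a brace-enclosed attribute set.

Attributes never on any right-hand side: {OfficeNo} — every candidate key must contain it.
{EmpID, HireDate, OfficeNo} is a candidate key since {EmpID, HireDate, OfficeNo}⁺ = {EmpID, HireDate, JobTitle, Location, OfficeNo, Project, Salary} covers every attribute.
{EmpID, OfficeNo, Salary} is a candidate key since {EmpID, OfficeNo, Salary}⁺ = {EmpID, HireDate, JobTitle, Location, OfficeNo, Project, Salary} covers every attribute.
{HireDate, JobTitle, OfficeNo} is a candidate key since {HireDate, JobTitle, OfficeNo}⁺ = {EmpID, HireDate, JobTitle, Location, OfficeNo, Project, Salary} covers every attribute.
Any other superkey properly contains one of these, so there are no further candidate keys.

{EmpID, HireDate, OfficeNo}, {EmpID, OfficeNo, Salary}, {HireDate, JobTitle, OfficeNo}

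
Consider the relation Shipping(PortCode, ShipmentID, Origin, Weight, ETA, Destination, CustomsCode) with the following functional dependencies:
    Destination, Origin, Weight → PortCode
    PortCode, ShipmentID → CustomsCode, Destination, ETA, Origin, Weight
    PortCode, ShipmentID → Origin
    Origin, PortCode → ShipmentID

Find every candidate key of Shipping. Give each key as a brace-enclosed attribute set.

{Origin, PortCode}⁺ = {CustomsCode, Destination, ETA, Origin, PortCode, ShipmentID, Weight}, which is every attribute, so {Origin, PortCode} is a candidate key.
{PortCode, ShipmentID}⁺ = {CustomsCode, Destination, ETA, Origin, PortCode, ShipmentID, Weight}, which is every attribute, so {PortCode, ShipmentID} is a candidate key.
{Destination, Origin, Weight}⁺ = {CustomsCode, Destination, ETA, Origin, PortCode, ShipmentID, Weight}, which is every attribute, so {Destination, Origin, Weight} is a candidate key.
Any other superkey properly contains one of these, so there are no further candidate keys.

{Destination, Origin, Weight}, {Origin, PortCode}, {PortCode, ShipmentID}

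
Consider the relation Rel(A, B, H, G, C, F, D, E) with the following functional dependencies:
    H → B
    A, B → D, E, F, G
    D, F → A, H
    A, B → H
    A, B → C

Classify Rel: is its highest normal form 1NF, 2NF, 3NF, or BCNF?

3NF

Candidate keys: {A, B}, {A, H}, {D, F}. Prime attributes: {A, B, D, F, H}.
H → B breaks BCNF: {H}⁺ = {B, H}, so {H} is not a superkey.
Its right-hand attributes {B} are all prime, as are those of every other non-superkey FD — the relation is in 3NF.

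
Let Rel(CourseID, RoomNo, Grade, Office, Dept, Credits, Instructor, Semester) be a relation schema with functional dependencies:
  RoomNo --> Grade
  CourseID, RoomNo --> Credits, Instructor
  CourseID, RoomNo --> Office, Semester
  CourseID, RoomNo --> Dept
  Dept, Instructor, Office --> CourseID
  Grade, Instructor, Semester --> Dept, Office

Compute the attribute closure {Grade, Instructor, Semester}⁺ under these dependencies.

{CourseID, Dept, Grade, Instructor, Office, Semester}

Start with {Grade, Instructor, Semester}.
Grade, Instructor, Semester --> Dept, Office applies; add {Dept, Office} → now {Dept, Grade, Instructor, Office, Semester}.
Dept, Instructor, Office --> CourseID applies; add {CourseID} → now {CourseID, Dept, Grade, Instructor, Office, Semester}.
No further FD applies.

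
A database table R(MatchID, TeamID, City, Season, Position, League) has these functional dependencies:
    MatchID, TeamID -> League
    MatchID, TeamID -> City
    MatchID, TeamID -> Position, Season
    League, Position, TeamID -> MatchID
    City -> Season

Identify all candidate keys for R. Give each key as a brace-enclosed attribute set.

No FD produces {TeamID}, so it must be in every candidate key.
{MatchID, TeamID} is a candidate key since {MatchID, TeamID}⁺ = {City, League, MatchID, Position, Season, TeamID} covers every attribute.
{League, Position, TeamID} is a candidate key since {League, Position, TeamID}⁺ = {City, League, MatchID, Position, Season, TeamID} covers every attribute.
Any other superkey properly contains one of these, so there are no further candidate keys.

{League, Position, TeamID}, {MatchID, TeamID}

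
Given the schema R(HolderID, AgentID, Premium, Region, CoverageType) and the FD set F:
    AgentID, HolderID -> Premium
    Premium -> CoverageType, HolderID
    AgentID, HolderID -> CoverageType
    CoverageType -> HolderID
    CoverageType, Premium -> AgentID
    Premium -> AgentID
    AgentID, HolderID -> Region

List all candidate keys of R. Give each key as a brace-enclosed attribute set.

{AgentID, CoverageType}, {AgentID, HolderID}, {Premium}

Closure of {Premium} is {AgentID, CoverageType, HolderID, Premium, Region}, the whole schema; {Premium} is a candidate key.
Closure of {AgentID, CoverageType} is {AgentID, CoverageType, HolderID, Premium, Region}, the whole schema; {AgentID, CoverageType} is a candidate key.
Closure of {AgentID, HolderID} is {AgentID, CoverageType, HolderID, Premium, Region}, the whole schema; {AgentID, HolderID} is a candidate key.
These are minimal and exhaustive — every other superkey contains one of them.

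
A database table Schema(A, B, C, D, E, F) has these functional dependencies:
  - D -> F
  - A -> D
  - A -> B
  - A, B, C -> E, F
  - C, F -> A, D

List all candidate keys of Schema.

{A, C}, {C, D}, {C, F}

No FD produces {C}, so it must be in every candidate key.
{A, C}⁺ = {A, B, C, D, E, F} — all of the relation — so {A, C} is a candidate key.
{C, D}⁺ = {A, B, C, D, E, F} — all of the relation — so {C, D} is a candidate key.
{C, F}⁺ = {A, B, C, D, E, F} — all of the relation — so {C, F} is a candidate key.
Any other superkey properly contains one of these, so there are no further candidate keys.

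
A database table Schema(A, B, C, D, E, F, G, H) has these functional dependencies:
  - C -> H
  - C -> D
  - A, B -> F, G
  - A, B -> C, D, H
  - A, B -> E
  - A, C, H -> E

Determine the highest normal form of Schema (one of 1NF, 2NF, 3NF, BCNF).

Candidate key: {A, B}. Prime attributes: {A, B}.
For C -> H we have {C}⁺ = {C, D, H}; {C} is not a superkey, so BCNF fails.
C -> H determines the non-prime attribute {H} from a non-superkey — 3NF is violated.
No non-prime attribute depends on a proper subset of any candidate key, so 2NF holds.

2NF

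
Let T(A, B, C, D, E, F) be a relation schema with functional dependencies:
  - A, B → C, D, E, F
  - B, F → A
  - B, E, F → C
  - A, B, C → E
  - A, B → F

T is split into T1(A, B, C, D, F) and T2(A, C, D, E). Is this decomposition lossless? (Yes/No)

Common attributes: {A, C, D}; their closure is {A, C, D}.
The closure covers neither T1 nor T2 entirely; the join is not lossless.

No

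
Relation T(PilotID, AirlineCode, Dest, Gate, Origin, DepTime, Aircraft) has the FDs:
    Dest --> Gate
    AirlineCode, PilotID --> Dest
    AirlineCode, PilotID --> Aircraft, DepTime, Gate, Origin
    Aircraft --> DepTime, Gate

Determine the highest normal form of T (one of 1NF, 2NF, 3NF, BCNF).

Candidate key: {AirlineCode, PilotID}. Prime attributes: {AirlineCode, PilotID}.
Dest --> Gate: {Dest}⁺ = {Dest, Gate}, which is not all of the attributes, so the left side is not a superkey — BCNF is violated.
Because {Gate} is non-prime and the left side of Dest --> Gate is not a superkey, the relation is not in 3NF.
No non-prime attribute depends on a proper subset of any candidate key, so 2NF holds.

2NF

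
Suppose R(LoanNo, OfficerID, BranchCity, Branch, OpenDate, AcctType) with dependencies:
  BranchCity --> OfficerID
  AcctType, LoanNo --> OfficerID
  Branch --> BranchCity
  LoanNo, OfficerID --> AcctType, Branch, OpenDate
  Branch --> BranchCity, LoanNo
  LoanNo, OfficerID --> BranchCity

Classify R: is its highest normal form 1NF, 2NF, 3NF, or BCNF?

3NF

Candidate keys: {AcctType, LoanNo}, {Branch}, {BranchCity, LoanNo}, {LoanNo, OfficerID}. Prime attributes: {AcctType, Branch, BranchCity, LoanNo, OfficerID}.
BranchCity --> OfficerID: {BranchCity}⁺ = {BranchCity, OfficerID}, which is not all of the attributes, so the left side is not a superkey — BCNF is violated.
Its right-hand attributes {OfficerID} are all prime, as are those of every other non-superkey FD — the relation is in 3NF.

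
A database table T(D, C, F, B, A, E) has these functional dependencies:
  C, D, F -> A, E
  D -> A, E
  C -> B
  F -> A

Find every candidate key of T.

{C, D, F}

No FD produces {C, D, F}, so they must be in every candidate key.
{C, D, F}⁺ = {A, B, C, D, E, F}, which is every attribute, so {C, D, F} is a candidate key.
Every other attribute set either contains this one or has a smaller closure.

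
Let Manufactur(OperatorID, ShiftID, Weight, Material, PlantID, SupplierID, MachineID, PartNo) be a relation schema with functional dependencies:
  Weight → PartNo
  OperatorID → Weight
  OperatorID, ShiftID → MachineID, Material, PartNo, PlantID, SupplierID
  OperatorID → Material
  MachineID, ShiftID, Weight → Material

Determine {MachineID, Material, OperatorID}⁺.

Start with {MachineID, Material, OperatorID}.
OperatorID → Weight applies; add {Weight} → now {MachineID, Material, OperatorID, Weight}.
Weight → PartNo applies; add {PartNo} → now {MachineID, Material, OperatorID, PartNo, Weight}.
No further FD applies.

{MachineID, Material, OperatorID, PartNo, Weight}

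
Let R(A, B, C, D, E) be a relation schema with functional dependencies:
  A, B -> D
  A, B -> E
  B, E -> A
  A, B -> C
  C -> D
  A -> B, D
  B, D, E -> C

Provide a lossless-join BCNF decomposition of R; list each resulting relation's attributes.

Candidate keys of the original relation: {A}, {B, E}.
{A, B, C, D, E}: {C} determines {C, D} here but is not a superkey — split on C -> D, giving {C, D} and {A, B, C, E}.
{C, D} is in BCNF.
{A, B, C, E} is in BCNF.

{A, B, C, E}; {C, D}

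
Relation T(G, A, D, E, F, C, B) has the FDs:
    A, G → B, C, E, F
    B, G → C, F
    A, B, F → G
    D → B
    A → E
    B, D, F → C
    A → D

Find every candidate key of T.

{A, F}, {A, G}

{A} never appears on the right of any FD, so every key must include it.
Closure of {A, F} is {A, B, C, D, E, F, G}, the whole schema; {A, F} is a candidate key.
Closure of {A, G} is {A, B, C, D, E, F, G}, the whole schema; {A, G} is a candidate key.
No proper subset of any of these is a key, and no other minimal superkey exists.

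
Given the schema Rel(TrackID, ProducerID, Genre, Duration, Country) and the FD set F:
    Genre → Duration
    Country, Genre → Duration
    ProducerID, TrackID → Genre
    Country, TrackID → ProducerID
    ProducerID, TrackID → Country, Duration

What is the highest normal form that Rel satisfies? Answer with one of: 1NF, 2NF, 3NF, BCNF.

2NF

Candidate keys: {Country, TrackID}, {ProducerID, TrackID}. Prime attributes: {Country, ProducerID, TrackID}.
Genre → Duration: {Genre}⁺ = {Duration, Genre}, which is not all of the attributes, so the left side is not a superkey — BCNF is violated.
Because {Duration} is non-prime and the left side of Genre → Duration is not a superkey, the relation is not in 3NF.
Checking every proper subset of each key, none determines a non-prime attribute — 2NF is satisfied.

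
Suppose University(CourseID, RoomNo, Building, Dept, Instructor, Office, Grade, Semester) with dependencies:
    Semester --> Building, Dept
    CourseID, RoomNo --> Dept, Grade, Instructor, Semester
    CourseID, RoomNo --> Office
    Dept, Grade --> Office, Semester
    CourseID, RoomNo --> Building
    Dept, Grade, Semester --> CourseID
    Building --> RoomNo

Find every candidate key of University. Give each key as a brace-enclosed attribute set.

{Building, CourseID}⁺ = {Building, CourseID, Dept, Grade, Instructor, Office, RoomNo, Semester}, which is every attribute, so {Building, CourseID} is a candidate key.
{CourseID, RoomNo}⁺ = {Building, CourseID, Dept, Grade, Instructor, Office, RoomNo, Semester}, which is every attribute, so {CourseID, RoomNo} is a candidate key.
{CourseID, Semester}⁺ = {Building, CourseID, Dept, Grade, Instructor, Office, RoomNo, Semester}, which is every attribute, so {CourseID, Semester} is a candidate key.
{Dept, Grade}⁺ = {Building, CourseID, Dept, Grade, Instructor, Office, RoomNo, Semester}, which is every attribute, so {Dept, Grade} is a candidate key.
{Grade, Semester}⁺ = {Building, CourseID, Dept, Grade, Instructor, Office, RoomNo, Semester}, which is every attribute, so {Grade, Semester} is a candidate key.
These are minimal and exhaustive — every other superkey contains one of them.

{Building, CourseID}, {CourseID, RoomNo}, {CourseID, Semester}, {Dept, Grade}, {Grade, Semester}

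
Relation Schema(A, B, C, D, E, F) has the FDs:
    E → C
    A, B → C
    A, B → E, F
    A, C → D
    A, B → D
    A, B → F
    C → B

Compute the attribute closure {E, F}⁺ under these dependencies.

{B, C, E, F}

Start with {E, F}.
E → C applies; add {C} → now {C, E, F}.
C → B applies; add {B} → now {B, C, E, F}.
No further FD applies.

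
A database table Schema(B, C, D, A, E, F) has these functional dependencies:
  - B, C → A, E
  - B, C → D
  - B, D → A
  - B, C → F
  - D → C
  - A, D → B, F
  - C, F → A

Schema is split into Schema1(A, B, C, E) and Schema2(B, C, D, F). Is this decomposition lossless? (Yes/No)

Yes

Common attributes: {B, C}; their closure is {A, B, C, D, E, F}.
Schema1 is contained in that closure, so Schema1 ∩ Schema2 → Schema1 holds and the join is lossless.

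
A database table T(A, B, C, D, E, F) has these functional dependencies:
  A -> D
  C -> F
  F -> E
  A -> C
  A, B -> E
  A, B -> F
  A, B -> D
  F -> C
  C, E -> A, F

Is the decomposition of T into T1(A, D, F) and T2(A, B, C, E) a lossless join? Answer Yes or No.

Common attributes: {A}; their closure is {A, C, D, E, F}.
This includes all of T1, so the common attributes are a superkey of T1 — the join is lossless.

Yes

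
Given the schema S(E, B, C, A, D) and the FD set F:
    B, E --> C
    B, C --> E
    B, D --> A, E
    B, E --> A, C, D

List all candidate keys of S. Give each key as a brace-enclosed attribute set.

No FD produces {B}, so it must be in every candidate key.
{B, C}⁺ = {A, B, C, D, E}, which is every attribute, so {B, C} is a candidate key.
{B, D}⁺ = {A, B, C, D, E}, which is every attribute, so {B, D} is a candidate key.
{B, E}⁺ = {A, B, C, D, E}, which is every attribute, so {B, E} is a candidate key.
These are minimal and exhaustive — every other superkey contains one of them.

{B, C}, {B, D}, {B, E}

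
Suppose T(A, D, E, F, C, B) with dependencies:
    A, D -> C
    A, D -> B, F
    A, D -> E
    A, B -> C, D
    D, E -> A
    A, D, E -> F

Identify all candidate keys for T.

{A, B}⁺ = {A, B, C, D, E, F} — all of the relation — so {A, B} is a candidate key.
{A, D}⁺ = {A, B, C, D, E, F} — all of the relation — so {A, D} is a candidate key.
{D, E}⁺ = {A, B, C, D, E, F} — all of the relation — so {D, E} is a candidate key.
No proper subset of any of these is a key, and no other minimal superkey exists.

{A, B}, {A, D}, {D, E}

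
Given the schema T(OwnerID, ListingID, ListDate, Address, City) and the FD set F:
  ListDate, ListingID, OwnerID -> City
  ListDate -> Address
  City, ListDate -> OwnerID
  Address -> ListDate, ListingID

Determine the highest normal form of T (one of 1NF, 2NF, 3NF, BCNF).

Candidate keys: {Address, City}, {Address, OwnerID}, {City, ListDate}, {ListDate, OwnerID}. Prime attributes: {Address, City, ListDate, OwnerID}.
ListDate -> Address breaks BCNF: {ListDate}⁺ = {Address, ListDate, ListingID}, so {ListDate} is not a superkey.
Address -> ListDate, ListingID determines the non-prime attribute {ListingID} from a non-superkey — 3NF is violated.
The proper key subset {Address} of {Address, City} determines non-prime {ListingID}, so the relation is not even in 2NF.

1NF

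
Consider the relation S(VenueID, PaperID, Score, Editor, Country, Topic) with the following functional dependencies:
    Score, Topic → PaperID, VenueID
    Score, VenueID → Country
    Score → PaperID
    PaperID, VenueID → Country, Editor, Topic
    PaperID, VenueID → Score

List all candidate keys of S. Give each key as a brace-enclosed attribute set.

Closure of {PaperID, VenueID} is {Country, Editor, PaperID, Score, Topic, VenueID}, the whole schema; {PaperID, VenueID} is a candidate key.
Closure of {Score, Topic} is {Country, Editor, PaperID, Score, Topic, VenueID}, the whole schema; {Score, Topic} is a candidate key.
Closure of {Score, VenueID} is {Country, Editor, PaperID, Score, Topic, VenueID}, the whole schema; {Score, VenueID} is a candidate key.
No proper subset of any of these is a key, and no other minimal superkey exists.

{PaperID, VenueID}, {Score, Topic}, {Score, VenueID}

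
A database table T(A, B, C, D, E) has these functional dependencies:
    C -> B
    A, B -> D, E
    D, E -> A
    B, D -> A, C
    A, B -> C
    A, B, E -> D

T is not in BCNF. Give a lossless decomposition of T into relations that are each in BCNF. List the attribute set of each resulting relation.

{A, D, E}; {B, C}; {C, D, E}

Candidate keys of the original relation: {A, B}, {A, C}, {B, D}, {C, D}.
Within {A, B, C, D, E}: {C}⁺ ∩ {A, B, C, D, E} = {B, C}, not the whole set, so C -> B violates BCNF; decompose into {B, C} and {A, C, D, E}.
{B, C}: every determinant is a superkey — BCNF.
Within {A, C, D, E}: {D, E}⁺ ∩ {A, C, D, E} = {A, D, E}, not the whole set, so D, E -> A violates BCNF; decompose into {A, D, E} and {C, D, E}.
{A, D, E}: every determinant is a superkey — BCNF.
{C, D, E}: every determinant is a superkey — BCNF.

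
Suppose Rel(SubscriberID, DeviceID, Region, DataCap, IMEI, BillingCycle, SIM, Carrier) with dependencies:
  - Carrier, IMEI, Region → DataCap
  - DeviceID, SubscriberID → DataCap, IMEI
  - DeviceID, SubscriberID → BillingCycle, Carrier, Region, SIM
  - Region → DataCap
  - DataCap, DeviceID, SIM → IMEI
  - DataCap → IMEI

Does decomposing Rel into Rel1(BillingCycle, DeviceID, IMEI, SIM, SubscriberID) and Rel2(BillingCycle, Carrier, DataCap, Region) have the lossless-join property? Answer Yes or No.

Common attributes: {BillingCycle}; their closure is {BillingCycle}.
Rel1 ⊄ {BillingCycle} and Rel2 ⊄ {BillingCycle}, so the split is lossy.

No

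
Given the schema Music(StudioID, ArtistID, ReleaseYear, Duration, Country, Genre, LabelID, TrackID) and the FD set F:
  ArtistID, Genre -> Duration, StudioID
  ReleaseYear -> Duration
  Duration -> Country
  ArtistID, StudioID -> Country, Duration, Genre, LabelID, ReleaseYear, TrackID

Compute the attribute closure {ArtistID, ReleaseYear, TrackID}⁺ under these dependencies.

{ArtistID, Country, Duration, ReleaseYear, TrackID}

Start with {ArtistID, ReleaseYear, TrackID}.
ReleaseYear -> Duration applies; add {Duration} → now {ArtistID, Duration, ReleaseYear, TrackID}.
Duration -> Country applies; add {Country} → now {ArtistID, Country, Duration, ReleaseYear, TrackID}.
No further FD applies.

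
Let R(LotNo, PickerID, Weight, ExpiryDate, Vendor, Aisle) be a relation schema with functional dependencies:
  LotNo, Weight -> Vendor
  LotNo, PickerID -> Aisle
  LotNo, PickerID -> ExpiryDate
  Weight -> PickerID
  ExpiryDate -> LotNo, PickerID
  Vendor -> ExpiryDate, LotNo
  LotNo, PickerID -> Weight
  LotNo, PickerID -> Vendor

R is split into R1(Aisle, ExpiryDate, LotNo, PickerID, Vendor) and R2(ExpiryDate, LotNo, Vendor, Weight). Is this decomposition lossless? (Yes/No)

Yes

The shared attributes are {ExpiryDate, LotNo, Vendor} and {ExpiryDate, LotNo, Vendor}⁺ = {Aisle, ExpiryDate, LotNo, PickerID, Vendor, Weight}.
R1 is contained in that closure, so R1 ∩ R2 -> R1 holds and the join is lossless.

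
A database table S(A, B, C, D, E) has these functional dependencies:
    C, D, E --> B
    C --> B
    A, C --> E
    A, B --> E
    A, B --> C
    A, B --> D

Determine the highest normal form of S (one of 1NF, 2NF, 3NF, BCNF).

3NF

Candidate keys: {A, B}, {A, C}. Prime attributes: {A, B, C}.
C, D, E --> B: {C, D, E}⁺ = {B, C, D, E}, which is not all of the attributes, so the left side is not a superkey — BCNF is violated.
Since {B} ⊆ prime attributes and every other non-superkey FD also has a prime right side, the schema is in 3NF.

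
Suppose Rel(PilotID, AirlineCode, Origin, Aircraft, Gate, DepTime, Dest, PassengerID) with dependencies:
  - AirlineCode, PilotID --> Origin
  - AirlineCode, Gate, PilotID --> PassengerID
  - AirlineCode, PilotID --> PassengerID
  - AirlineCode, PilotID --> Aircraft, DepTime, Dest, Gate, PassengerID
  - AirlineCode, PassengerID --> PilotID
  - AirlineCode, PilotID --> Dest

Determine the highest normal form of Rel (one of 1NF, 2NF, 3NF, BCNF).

Candidate keys: {AirlineCode, PassengerID}, {AirlineCode, PilotID}. Prime attributes: {AirlineCode, PassengerID, PilotID}.
The left-hand side of every FD is a superkey, so BCNF is satisfied.

BCNF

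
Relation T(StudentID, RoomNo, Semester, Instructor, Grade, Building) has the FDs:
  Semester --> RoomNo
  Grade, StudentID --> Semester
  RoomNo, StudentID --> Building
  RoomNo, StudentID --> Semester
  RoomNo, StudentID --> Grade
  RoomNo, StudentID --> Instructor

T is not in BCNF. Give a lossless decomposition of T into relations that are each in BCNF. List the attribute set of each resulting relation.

Candidate keys of the original relation: {Grade, StudentID}, {RoomNo, StudentID}, {Semester, StudentID}.
Within {Building, Grade, Instructor, RoomNo, Semester, StudentID}: {Semester}⁺ ∩ {Building, Grade, Instructor, RoomNo, Semester, StudentID} = {RoomNo, Semester}, not the whole set, so Semester --> RoomNo violates BCNF; decompose into {RoomNo, Semester} and {Building, Grade, Instructor, Semester, StudentID}.
{RoomNo, Semester}: every determinant is a superkey — BCNF.
{Building, Grade, Instructor, Semester, StudentID}: every determinant is a superkey — BCNF.

{Building, Grade, Instructor, Semester, StudentID}; {RoomNo, Semester}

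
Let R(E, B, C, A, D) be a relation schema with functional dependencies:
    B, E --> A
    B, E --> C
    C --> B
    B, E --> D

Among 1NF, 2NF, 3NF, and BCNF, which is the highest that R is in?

Candidate keys: {B, E}, {C, E}. Prime attributes: {B, C, E}.
C --> B: {C}⁺ = {B, C}, which is not all of the attributes, so the left side is not a superkey — BCNF is violated.
Its right-hand attributes {B} are all prime, as are those of every other non-superkey FD — the relation is in 3NF.

3NF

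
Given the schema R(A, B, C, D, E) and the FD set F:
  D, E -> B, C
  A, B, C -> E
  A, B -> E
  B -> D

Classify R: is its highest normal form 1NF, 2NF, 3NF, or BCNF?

Candidate keys: {A, B}, {A, D, E}. Prime attributes: {A, B, D, E}.
D, E -> B, C: {D, E}⁺ = {B, C, D, E}, which is not all of the attributes, so the left side is not a superkey — BCNF is violated.
D, E -> B, C has non-prime {C} on the right and a non-superkey on the left, so 3NF fails.
{D, E} is a proper subset of the key {A, D, E}, and {D, E}⁺ contains the non-prime attribute {C} — a partial dependency, so 2NF is violated.

1NF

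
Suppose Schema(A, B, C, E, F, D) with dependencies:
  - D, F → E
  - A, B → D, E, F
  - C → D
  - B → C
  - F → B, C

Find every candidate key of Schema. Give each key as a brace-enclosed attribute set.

{A, B}, {A, F}

Attributes never on any right-hand side: {A} — every candidate key must contain it.
{A, B} is a candidate key since {A, B}⁺ = {A, B, C, D, E, F} covers every attribute.
{A, F} is a candidate key since {A, F}⁺ = {A, B, C, D, E, F} covers every attribute.
No proper subset of any of these is a key, and no other minimal superkey exists.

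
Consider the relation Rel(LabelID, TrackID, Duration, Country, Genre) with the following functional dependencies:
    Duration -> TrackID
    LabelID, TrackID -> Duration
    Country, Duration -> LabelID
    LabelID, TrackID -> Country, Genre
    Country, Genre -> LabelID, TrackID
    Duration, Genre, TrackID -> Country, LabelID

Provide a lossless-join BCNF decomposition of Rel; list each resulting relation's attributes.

Candidate keys of the original relation: {Country, Duration}, {Country, Genre}, {Duration, Genre}, {Duration, LabelID}, {LabelID, TrackID}.
{Country, Duration, Genre, LabelID, TrackID}: {Duration} determines {Duration, TrackID} here but is not a superkey — split on Duration -> TrackID, giving {Duration, TrackID} and {Country, Duration, Genre, LabelID}.
{Duration, TrackID} is in BCNF.
{Country, Duration, Genre, LabelID} is in BCNF.

{Country, Duration, Genre, LabelID}; {Duration, TrackID}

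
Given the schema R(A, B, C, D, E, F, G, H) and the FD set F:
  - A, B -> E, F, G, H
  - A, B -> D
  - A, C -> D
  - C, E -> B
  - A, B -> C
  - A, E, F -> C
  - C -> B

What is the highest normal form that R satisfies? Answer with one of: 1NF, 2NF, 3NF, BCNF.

Candidate keys: {A, B}, {A, C}, {A, E, F}. Prime attributes: {A, B, C, E, F}.
C, E -> B: {C, E}⁺ = {B, C, E}, which is not all of the attributes, so the left side is not a superkey — BCNF is violated.
But every attribute on its right side ({B}) is prime, and the same holds for every other non-superkey FD, so 3NF still holds.

3NF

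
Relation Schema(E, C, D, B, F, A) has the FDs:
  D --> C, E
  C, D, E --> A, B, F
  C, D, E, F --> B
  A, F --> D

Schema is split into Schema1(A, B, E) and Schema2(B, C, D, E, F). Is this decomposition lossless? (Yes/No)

Common attributes: {B, E}; their closure is {B, E}.
Schema1 ⊄ {B, E} and Schema2 ⊄ {B, E}, so the split is lossy.

No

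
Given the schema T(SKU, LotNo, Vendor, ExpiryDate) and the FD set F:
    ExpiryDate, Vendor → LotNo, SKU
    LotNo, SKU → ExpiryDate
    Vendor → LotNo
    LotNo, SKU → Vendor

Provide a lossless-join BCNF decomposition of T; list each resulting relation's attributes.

{ExpiryDate, SKU, Vendor}; {LotNo, Vendor}

Candidate keys of the original relation: {ExpiryDate, Vendor}, {LotNo, SKU}, {SKU, Vendor}.
In {ExpiryDate, LotNo, SKU, Vendor}, {Vendor} is not a superkey ({Vendor}⁺ restricted to this set is {LotNo, Vendor}), so split on Vendor → LotNo into {LotNo, Vendor} and {ExpiryDate, SKU, Vendor}.
{LotNo, Vendor} has no BCNF violation.
{ExpiryDate, SKU, Vendor} has no BCNF violation.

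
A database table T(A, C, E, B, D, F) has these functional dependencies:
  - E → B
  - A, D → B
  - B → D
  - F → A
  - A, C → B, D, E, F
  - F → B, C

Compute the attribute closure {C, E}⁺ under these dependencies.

{B, C, D, E}

Start with {C, E}.
E → B applies; add {B} → now {B, C, E}.
B → D applies; add {D} → now {B, C, D, E}.
No further FD applies.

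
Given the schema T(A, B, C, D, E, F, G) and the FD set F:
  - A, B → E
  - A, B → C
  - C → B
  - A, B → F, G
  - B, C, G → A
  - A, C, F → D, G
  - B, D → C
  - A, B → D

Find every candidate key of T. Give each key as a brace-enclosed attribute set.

{A, B}, {A, C}, {B, D, G}, {C, G}

{A, B}⁺ = {A, B, C, D, E, F, G} — all of the relation — so {A, B} is a candidate key.
{A, C}⁺ = {A, B, C, D, E, F, G} — all of the relation — so {A, C} is a candidate key.
{C, G}⁺ = {A, B, C, D, E, F, G} — all of the relation — so {C, G} is a candidate key.
{B, D, G}⁺ = {A, B, C, D, E, F, G} — all of the relation — so {B, D, G} is a candidate key.
No proper subset of any of these is a key, and no other minimal superkey exists.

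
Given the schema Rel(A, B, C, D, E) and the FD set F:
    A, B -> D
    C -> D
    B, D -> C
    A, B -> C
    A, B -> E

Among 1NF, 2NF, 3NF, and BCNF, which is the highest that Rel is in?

Candidate key: {A, B}. Prime attributes: {A, B}.
For C -> D we have {C}⁺ = {C, D}; {C} is not a superkey, so BCNF fails.
C -> D determines the non-prime attribute {D} from a non-superkey — 3NF is violated.
No non-prime attribute depends on a proper subset of any candidate key, so 2NF holds.

2NF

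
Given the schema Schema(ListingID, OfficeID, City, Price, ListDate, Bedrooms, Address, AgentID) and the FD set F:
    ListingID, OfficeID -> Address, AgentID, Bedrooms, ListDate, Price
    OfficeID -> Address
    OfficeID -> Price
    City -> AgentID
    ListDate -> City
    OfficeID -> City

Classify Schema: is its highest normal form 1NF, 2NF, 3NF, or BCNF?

Candidate key: {ListingID, OfficeID}. Prime attributes: {ListingID, OfficeID}.
For OfficeID -> Address we have {OfficeID}⁺ = {Address, AgentID, City, OfficeID, Price}; {OfficeID} is not a superkey, so BCNF fails.
Because {Address} is non-prime and the left side of OfficeID -> Address is not a superkey, the relation is not in 3NF.
{OfficeID} is a proper subset of the key {ListingID, OfficeID}, and {OfficeID}⁺ contains the non-prime attributes {Address, AgentID, City, Price} — a partial dependency, so 2NF is violated.

1NF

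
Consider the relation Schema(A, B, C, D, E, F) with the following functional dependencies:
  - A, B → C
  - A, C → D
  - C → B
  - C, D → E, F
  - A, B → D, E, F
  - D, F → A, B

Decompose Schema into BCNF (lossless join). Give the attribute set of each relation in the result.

{A, C, D, E, F}; {B, C}

Candidate keys of the original relation: {A, B}, {A, C}, {C, D}, {D, F}.
{A, B, C, D, E, F}: {C} determines {B, C} here but is not a superkey — split on C → B, giving {B, C} and {A, C, D, E, F}.
{B, C} has no BCNF violation.
{A, C, D, E, F} has no BCNF violation.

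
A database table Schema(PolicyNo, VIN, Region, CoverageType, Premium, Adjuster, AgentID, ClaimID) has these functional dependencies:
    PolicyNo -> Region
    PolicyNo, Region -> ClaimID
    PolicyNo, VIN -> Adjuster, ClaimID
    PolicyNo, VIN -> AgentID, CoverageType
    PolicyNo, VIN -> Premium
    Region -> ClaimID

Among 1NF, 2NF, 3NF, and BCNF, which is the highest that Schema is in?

1NF

Candidate key: {PolicyNo, VIN}. Prime attributes: {PolicyNo, VIN}.
For PolicyNo -> Region we have {PolicyNo}⁺ = {ClaimID, PolicyNo, Region}; {PolicyNo} is not a superkey, so BCNF fails.
PolicyNo -> Region determines the non-prime attribute {Region} from a non-superkey — 3NF is violated.
{PolicyNo} is a proper subset of the key {PolicyNo, VIN}, and {PolicyNo}⁺ contains the non-prime attributes {ClaimID, Region} — a partial dependency, so 2NF is violated.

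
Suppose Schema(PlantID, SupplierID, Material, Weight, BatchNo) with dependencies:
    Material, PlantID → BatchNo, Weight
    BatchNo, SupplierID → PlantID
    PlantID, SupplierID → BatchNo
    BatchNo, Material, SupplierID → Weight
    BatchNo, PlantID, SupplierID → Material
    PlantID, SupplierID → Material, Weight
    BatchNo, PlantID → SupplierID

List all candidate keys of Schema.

{BatchNo, PlantID}, {BatchNo, SupplierID}, {Material, PlantID}, {PlantID, SupplierID}

{BatchNo, PlantID}⁺ = {BatchNo, Material, PlantID, SupplierID, Weight}, which is every attribute, so {BatchNo, PlantID} is a candidate key.
{BatchNo, SupplierID}⁺ = {BatchNo, Material, PlantID, SupplierID, Weight}, which is every attribute, so {BatchNo, SupplierID} is a candidate key.
{Material, PlantID}⁺ = {BatchNo, Material, PlantID, SupplierID, Weight}, which is every attribute, so {Material, PlantID} is a candidate key.
{PlantID, SupplierID}⁺ = {BatchNo, Material, PlantID, SupplierID, Weight}, which is every attribute, so {PlantID, SupplierID} is a candidate key.
These are minimal and exhaustive — every other superkey contains one of them.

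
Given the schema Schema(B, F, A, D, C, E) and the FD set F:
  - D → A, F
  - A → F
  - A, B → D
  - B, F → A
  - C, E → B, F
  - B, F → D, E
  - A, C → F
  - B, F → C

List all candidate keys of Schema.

{A, B}, {B, D}, {B, F}, {C, E}

{A, B}⁺ = {A, B, C, D, E, F} — all of the relation — so {A, B} is a candidate key.
{B, D}⁺ = {A, B, C, D, E, F} — all of the relation — so {B, D} is a candidate key.
{B, F}⁺ = {A, B, C, D, E, F} — all of the relation — so {B, F} is a candidate key.
{C, E}⁺ = {A, B, C, D, E, F} — all of the relation — so {C, E} is a candidate key.
No proper subset of any of these is a key, and no other minimal superkey exists.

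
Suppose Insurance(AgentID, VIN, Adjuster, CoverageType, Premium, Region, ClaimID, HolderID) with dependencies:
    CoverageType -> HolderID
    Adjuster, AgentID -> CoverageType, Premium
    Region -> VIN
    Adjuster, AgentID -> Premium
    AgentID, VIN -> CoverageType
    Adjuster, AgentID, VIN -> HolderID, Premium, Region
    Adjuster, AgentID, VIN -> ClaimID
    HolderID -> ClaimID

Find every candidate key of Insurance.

No FD produces {Adjuster, AgentID}, so they must be in every candidate key.
{Adjuster, AgentID, Region}⁺ = {Adjuster, AgentID, ClaimID, CoverageType, HolderID, Premium, Region, VIN}, which is every attribute, so {Adjuster, AgentID, Region} is a candidate key.
{Adjuster, AgentID, VIN}⁺ = {Adjuster, AgentID, ClaimID, CoverageType, HolderID, Premium, Region, VIN}, which is every attribute, so {Adjuster, AgentID, VIN} is a candidate key.
Any other superkey properly contains one of these, so there are no further candidate keys.

{Adjuster, AgentID, Region}, {Adjuster, AgentID, VIN}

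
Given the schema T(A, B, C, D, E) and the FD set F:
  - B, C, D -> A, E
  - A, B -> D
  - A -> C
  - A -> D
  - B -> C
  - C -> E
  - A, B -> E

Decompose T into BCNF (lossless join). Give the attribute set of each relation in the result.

Candidate keys of the original relation: {A, B}, {B, D}.
Within {A, B, C, D, E}: {A}⁺ ∩ {A, B, C, D, E} = {A, C, D, E}, not the whole set, so A -> C, D, E violates BCNF; decompose into {A, C, D, E} and {A, B}.
Within {A, C, D, E}: {C}⁺ ∩ {A, C, D, E} = {C, E}, not the whole set, so C -> E violates BCNF; decompose into {C, E} and {A, C, D}.
{C, E} is in BCNF.
{A, C, D} is in BCNF.
{A, B} is in BCNF.

{A, B}; {A, C, D}; {C, E}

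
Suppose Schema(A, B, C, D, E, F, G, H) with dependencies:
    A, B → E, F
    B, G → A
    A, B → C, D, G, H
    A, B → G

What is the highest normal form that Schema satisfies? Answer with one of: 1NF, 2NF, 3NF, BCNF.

Candidate keys: {A, B}, {B, G}. Prime attributes: {A, B, G}.
The left-hand side of every FD is a superkey, so BCNF is satisfied.

BCNF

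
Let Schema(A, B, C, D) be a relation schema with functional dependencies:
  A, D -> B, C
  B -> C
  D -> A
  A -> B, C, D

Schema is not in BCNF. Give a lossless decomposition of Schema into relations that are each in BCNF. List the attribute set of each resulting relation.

{A, B, D}; {B, C}

Candidate keys of the original relation: {A}, {D}.
{A, B, C, D}: {B} determines {B, C} here but is not a superkey — split on B -> C, giving {B, C} and {A, B, D}.
{B, C}: every determinant is a superkey — BCNF.
{A, B, D}: every determinant is a superkey — BCNF.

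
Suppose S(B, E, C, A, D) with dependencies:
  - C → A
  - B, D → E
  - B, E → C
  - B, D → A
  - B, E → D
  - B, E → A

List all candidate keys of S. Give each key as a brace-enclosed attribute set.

No FD produces {B}, so it must be in every candidate key.
{B, D}⁺ = {A, B, C, D, E} — all of the relation — so {B, D} is a candidate key.
{B, E}⁺ = {A, B, C, D, E} — all of the relation — so {B, E} is a candidate key.
Any other superkey properly contains one of these, so there are no further candidate keys.

{B, D}, {B, E}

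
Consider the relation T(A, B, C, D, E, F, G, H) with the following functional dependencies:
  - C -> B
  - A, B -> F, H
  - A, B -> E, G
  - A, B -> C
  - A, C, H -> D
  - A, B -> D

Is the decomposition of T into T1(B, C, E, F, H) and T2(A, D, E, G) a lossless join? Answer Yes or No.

No

Common attributes: {E}; their closure is {E}.
T1 ⊄ {E} and T2 ⊄ {E}, so the split is lossy.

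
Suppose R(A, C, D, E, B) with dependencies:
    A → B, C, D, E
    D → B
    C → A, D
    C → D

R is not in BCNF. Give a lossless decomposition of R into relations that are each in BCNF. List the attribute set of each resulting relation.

{A, C, D, E}; {B, D}

Candidate keys of the original relation: {A}, {C}.
In {A, B, C, D, E}, {D} is not a superkey ({D}⁺ restricted to this set is {B, D}), so split on D → B into {B, D} and {A, C, D, E}.
{B, D} is in BCNF.
{A, C, D, E} is in BCNF.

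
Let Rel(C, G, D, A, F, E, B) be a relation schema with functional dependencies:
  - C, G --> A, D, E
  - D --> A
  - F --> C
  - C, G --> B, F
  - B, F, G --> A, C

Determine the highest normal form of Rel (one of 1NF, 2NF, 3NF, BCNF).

2NF

Candidate keys: {C, G}, {F, G}. Prime attributes: {C, F, G}.
D --> A breaks BCNF: {D}⁺ = {A, D}, so {D} is not a superkey.
D --> A has non-prime {A} on the right and a non-superkey on the left, so 3NF fails.
No proper subset of a key has a non-prime attribute in its closure, so there is no partial dependency; 2NF holds.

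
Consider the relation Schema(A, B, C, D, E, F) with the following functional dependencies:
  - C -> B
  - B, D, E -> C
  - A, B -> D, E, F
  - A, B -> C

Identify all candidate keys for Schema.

{A, B}, {A, C}

Attributes never on any right-hand side: {A} — every candidate key must contain it.
{A, B}⁺ = {A, B, C, D, E, F} — all of the relation — so {A, B} is a candidate key.
{A, C}⁺ = {A, B, C, D, E, F} — all of the relation — so {A, C} is a candidate key.
No proper subset of any of these is a key, and no other minimal superkey exists.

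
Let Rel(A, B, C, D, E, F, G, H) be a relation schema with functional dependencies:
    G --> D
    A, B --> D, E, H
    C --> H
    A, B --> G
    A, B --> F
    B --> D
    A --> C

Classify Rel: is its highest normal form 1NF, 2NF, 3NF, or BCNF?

Candidate key: {A, B}. Prime attributes: {A, B}.
For G --> D we have {G}⁺ = {D, G}; {G} is not a superkey, so BCNF fails.
G --> D determines the non-prime attribute {D} from a non-superkey — 3NF is violated.
Since {A} ⊂ {A, B} and {A}⁺ ⊇ {C, H} with {C, H} non-prime, there is a partial dependency; 2NF fails.

1NF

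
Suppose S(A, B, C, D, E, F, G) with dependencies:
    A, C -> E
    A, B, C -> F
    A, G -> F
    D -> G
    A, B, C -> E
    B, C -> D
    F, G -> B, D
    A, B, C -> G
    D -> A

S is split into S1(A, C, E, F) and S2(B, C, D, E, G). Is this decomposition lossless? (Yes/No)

Common attributes: {C, E}; their closure is {C, E}.
The closure covers neither S1 nor S2 entirely; the join is not lossless.

No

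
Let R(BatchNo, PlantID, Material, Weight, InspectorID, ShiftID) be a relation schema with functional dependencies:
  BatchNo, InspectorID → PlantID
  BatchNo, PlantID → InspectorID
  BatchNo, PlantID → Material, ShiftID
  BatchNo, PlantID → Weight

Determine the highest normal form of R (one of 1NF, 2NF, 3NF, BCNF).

BCNF

Candidate keys: {BatchNo, InspectorID}, {BatchNo, PlantID}. Prime attributes: {BatchNo, InspectorID, PlantID}.
The left-hand side of every FD is a superkey, so BCNF is satisfied.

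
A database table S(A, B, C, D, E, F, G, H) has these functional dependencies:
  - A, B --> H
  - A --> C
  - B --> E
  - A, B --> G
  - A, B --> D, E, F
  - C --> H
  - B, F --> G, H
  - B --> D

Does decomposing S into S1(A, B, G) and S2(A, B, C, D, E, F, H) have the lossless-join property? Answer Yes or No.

Common attributes: {A, B}; their closure is {A, B, C, D, E, F, G, H}.
This includes all of S1, so the common attributes are a superkey of S1 — the join is lossless.

Yes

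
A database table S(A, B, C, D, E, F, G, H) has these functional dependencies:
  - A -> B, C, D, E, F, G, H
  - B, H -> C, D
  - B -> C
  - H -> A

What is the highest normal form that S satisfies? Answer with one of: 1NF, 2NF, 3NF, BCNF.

2NF

Candidate keys: {A}, {H}. Prime attributes: {A, H}.
B -> C: {B}⁺ = {B, C}, which is not all of the attributes, so the left side is not a superkey — BCNF is violated.
B -> C determines the non-prime attribute {C} from a non-superkey — 3NF is violated.
With only single-attribute keys there can be no partial dependency, so 2NF holds.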